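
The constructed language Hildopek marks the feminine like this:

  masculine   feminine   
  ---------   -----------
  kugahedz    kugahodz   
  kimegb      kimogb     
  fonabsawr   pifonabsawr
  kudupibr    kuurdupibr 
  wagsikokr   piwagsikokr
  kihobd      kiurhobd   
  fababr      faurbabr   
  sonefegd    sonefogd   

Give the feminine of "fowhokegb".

fababr and wagsikokr both end in -r yet inflect differently (faurbabr, piwagsikokr), so the final letter is not what conditions the rule; the second-to-last letter is.
"fowhokegb" has second-to-last letter 'g'. The stems whose second-to-last letter is 'g' (sonefegd → sonefogd, kimegb → kimogb) change the last vowel to 'o'.
The other patterns: stems whose second-to-last letter is 'b' insert -ur- after the first vowel; stems whose second-to-last letter is 'k' or 'w' add the prefix pi-.
So fowhokegb → fowhokogb.

fowhokogb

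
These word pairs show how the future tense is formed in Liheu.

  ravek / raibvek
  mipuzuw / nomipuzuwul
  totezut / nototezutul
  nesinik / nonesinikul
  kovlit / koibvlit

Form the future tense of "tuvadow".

nesinik and ravek both end in -k yet inflect differently (nonesinikul, raibvek), so the final letter is not what conditions the rule; the number of vowels is.
"tuvadow" has 3 vowels. The stems with 3 vowels (nesinik → nonesinikul, mipuzuw → nomipuzuwul, totezut → nototezutul) add no- … -ul around the stem.
So tuvadow → notuvadowul.

notuvadowul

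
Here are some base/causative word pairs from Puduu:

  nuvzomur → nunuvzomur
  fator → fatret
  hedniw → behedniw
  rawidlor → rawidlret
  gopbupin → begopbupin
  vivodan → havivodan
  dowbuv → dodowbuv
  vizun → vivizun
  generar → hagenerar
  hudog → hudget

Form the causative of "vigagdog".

vigagdget

gopbupin and vivodan both end in -n yet inflect differently (begopbupin, havivodan), so the final letter is not what conditions the rule; the last vowel is.
"vigagdog" has last vowel 'o'. The stems whose last vowel is 'o' (rawidlor → rawidlret, fator → fatret, hudog → hudget) delete the last vowel and add -et.
The other patterns: stems whose last vowel is 'i' add the prefix be-; stems whose last vowel is 'a' add the prefix ha-; stems whose last vowel is 'u' repeat the first consonant+vowel as a prefix.
So vigagdog → vigagdget.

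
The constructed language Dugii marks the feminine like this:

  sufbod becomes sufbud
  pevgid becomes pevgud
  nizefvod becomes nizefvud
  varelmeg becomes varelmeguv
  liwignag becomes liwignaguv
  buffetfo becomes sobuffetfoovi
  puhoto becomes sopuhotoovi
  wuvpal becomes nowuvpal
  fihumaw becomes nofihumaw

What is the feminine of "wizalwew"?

nowizalwew

sufbod and buffetfo both have last vowel 'o' yet inflect differently (sufbud, sobuffetfoovi), so the last vowel is not what conditions the rule; the final letter is.
"wizalwew" ends in -w. The one such stem in the data (fihumaw → nofihumaw) adds the prefix no-, so the same rule applies.
The other patterns: stems ending in -d change the last vowel to 'u'; stems ending in -g add -uv; stems ending in -o add so- … -ovi around the stem.
So wizalwew → nowizalwew.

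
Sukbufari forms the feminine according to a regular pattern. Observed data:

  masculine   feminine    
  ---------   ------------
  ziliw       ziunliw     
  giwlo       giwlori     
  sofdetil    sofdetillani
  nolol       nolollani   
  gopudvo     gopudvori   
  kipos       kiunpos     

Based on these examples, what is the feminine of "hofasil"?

hofasillani

nolol and gopudvo both have last vowel 'o' yet inflect differently (nolollani, gopudvori), so the last vowel is not what conditions the rule; the final letter is.
"hofasil" ends in -l. The stems ending in -l (nolol → nolollani, sofdetil → sofdetillani) double the final consonant and add -ani.
The other patterns: stems ending in -o drop the final letter and add -ori; stems ending in -s or -w insert -un- after the first vowel.
So hofasil → hofasillani.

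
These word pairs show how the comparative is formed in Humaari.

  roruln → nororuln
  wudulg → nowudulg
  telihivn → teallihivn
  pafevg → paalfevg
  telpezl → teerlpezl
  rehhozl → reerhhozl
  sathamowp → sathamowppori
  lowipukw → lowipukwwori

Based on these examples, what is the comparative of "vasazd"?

vaersazd

roruln and telihivn both end in -n yet inflect differently (nororuln, teallihivn), so the final letter is not what conditions the rule; the second-to-last letter is.
"vasazd" has second-to-last letter 'z'. The stems whose second-to-last letter is 'z' (telpezl → teerlpezl, rehhozl → reerhhozl) insert -er- after the first vowel.
The other patterns: stems whose second-to-last letter is 'l' add the prefix no-; stems whose second-to-last letter is 'v' insert -al- after the first vowel; stems whose second-to-last letter is 'k' or 'w' double the final consonant and add -ori.
So vasazd → vaersazd.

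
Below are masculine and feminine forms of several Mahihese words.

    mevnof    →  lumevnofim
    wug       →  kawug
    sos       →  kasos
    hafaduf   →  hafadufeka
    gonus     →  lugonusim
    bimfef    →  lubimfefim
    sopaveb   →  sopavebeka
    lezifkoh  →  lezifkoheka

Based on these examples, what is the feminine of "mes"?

sos and gonus both end in -s yet inflect differently (kasos, lugonusim), so the final letter is not what conditions the rule; the number of vowels is.
"mes" has 1 vowel. The stems with 1 vowel (sos → kasos, wug → kawug) add the prefix ka-.
So mes → kames.

kames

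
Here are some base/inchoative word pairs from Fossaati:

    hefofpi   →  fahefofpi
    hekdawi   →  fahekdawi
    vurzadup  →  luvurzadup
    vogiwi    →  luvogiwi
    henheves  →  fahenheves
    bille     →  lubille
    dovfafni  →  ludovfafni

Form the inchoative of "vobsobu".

luvobsobu

hefofpi and dovfafni both end in -i yet inflect differently (fahefofpi, ludovfafni), so the final letter is not what conditions the rule; the first letter is.
"vobsobu" begins with v-. The stems beginning with v- (vurzadup → luvurzadup, vogiwi → luvogiwi) add the prefix lu-.
The other pattern: stems beginning with h- add the prefix fa-.
So vobsobu → luvobsobu.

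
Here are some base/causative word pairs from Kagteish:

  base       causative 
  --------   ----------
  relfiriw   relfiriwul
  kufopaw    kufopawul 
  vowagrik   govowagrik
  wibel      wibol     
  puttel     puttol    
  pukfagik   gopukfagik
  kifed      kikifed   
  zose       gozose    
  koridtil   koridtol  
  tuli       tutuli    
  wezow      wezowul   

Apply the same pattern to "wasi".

wawasi

koridtil and relfiriw both have last vowel 'i' yet inflect differently (koridtol, relfiriwul), so the last vowel is not what conditions the rule; the final letter is.
"wasi" ends in -i. The one such stem in the data (tuli → tutuli) repeats the first consonant+vowel as a prefix (as does kifed), so the same rule applies.
So wasi → wawasi.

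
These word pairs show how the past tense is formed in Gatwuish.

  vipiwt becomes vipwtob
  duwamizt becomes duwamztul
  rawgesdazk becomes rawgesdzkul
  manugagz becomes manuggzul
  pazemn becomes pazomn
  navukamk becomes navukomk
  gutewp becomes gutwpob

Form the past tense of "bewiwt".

navukamk and rawgesdazk both end in -k yet inflect differently (navukomk, rawgesdzkul), so the final letter is not what conditions the rule; the second-to-last letter is.
"bewiwt" has second-to-last letter 'w'. The stems whose second-to-last letter is 'w' (vipiwt → vipwtob, gutewp → gutwpob) delete the last vowel and add -ob.
The other patterns: stems whose second-to-last letter is 'm' change the last vowel to 'o'; stems whose second-to-last letter is 'g' or 'z' delete the last vowel and add -ul.
So bewiwt → bewwtob.

bewwtob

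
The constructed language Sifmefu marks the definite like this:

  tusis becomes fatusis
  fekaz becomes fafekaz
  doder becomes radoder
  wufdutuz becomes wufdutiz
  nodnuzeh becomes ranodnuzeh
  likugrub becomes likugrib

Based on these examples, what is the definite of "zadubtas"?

fazadubtas

fekaz and wufdutuz both end in -z yet inflect differently (fafekaz, wufdutiz), so the final letter is not what conditions the rule; the last vowel is.
"zadubtas" has last vowel 'a'. The one such stem in the data (fekaz → fafekaz) adds the prefix fa-, so the same rule applies.
The other patterns: stems whose last vowel is 'u' change the last vowel to 'i'; stems whose last vowel is 'e' add the prefix ra-.
So zadubtas → fazadubtas.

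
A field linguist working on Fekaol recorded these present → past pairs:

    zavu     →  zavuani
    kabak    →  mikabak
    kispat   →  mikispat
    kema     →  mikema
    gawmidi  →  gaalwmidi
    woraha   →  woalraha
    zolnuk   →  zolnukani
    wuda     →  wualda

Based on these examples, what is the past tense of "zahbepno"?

zahbepnoani

zolnuk and kabak both end in -k yet inflect differently (zolnukani, mikabak), so the final letter is not what conditions the rule; the first letter is.
"zahbepno" begins with z-. The stems beginning with z- (zolnuk → zolnukani, zavu → zavuani) add -ani.
The other patterns: stems beginning with k- add the prefix mi-; stems beginning with g- or w- insert -al- after the first vowel.
So zahbepno → zahbepnoani.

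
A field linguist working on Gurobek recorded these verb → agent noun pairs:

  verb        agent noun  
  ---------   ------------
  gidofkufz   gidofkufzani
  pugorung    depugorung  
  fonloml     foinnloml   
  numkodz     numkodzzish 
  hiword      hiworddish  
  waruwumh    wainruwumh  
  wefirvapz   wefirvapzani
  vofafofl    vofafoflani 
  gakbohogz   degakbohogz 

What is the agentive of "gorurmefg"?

gakbohogz and gidofkufz both end in -z yet inflect differently (degakbohogz, gidofkufzani), so the final letter is not what conditions the rule; the second-to-last letter is.
"gorurmefg" has second-to-last letter 'f'. The stems whose second-to-last letter is 'f' (gidofkufz → gidofkufzani, vofafofl → vofafoflani) add -ani.
The other patterns: stems whose second-to-last letter is 'm' insert -in- after the first vowel; stems whose second-to-last letter is 'g' or 'n' add the prefix de-; stems whose second-to-last letter is 'd' or 'r' double the final consonant and add -ish.
So gorurmefg → gorurmefgani.

gorurmefgani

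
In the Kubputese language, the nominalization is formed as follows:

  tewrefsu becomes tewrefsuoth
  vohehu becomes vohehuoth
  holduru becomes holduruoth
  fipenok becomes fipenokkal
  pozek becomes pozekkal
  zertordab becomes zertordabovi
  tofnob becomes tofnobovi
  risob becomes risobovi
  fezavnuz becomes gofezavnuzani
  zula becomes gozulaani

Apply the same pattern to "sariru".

fipenok and tofnob both have last vowel 'o' yet inflect differently (fipenokkal, tofnobovi), so the last vowel is not what conditions the rule; the final letter is.
"sariru" ends in -u. The stems ending in -u (tewrefsu → tewrefsuoth, vohehu → vohehuoth, holduru → holduruoth) add -oth.
The other patterns: stems ending in -k double the final consonant and add -al; stems ending in -b add -ovi; stems ending in -a or -z add go- … -ani around the stem.
So sariru → sariruoth.

sariruoth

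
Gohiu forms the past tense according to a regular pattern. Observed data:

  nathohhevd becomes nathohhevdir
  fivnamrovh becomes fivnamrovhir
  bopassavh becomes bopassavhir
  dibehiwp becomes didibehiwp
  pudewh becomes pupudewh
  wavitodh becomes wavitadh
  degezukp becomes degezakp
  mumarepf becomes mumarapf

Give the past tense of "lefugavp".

lefugavpir

fivnamrovh and pudewh both end in -h yet inflect differently (fivnamrovhir, pupudewh), so the final letter is not what conditions the rule; the second-to-last letter is.
"lefugavp" has second-to-last letter 'v'. The stems whose second-to-last letter is 'v' (nathohhevd → nathohhevdir, fivnamrovh → fivnamrovhir, bopassavh → bopassavhir) add -ir.
The other patterns: stems whose second-to-last letter is 'w' repeat the first consonant+vowel as a prefix; stems whose second-to-last letter is 'd', 'k' or 'p' change the last vowel to 'a'.
So lefugavp → lefugavpir.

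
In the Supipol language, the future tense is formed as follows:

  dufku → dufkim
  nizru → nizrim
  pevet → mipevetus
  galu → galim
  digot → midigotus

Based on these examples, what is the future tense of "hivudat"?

dufku and digot both begin with d- yet inflect differently (dufkim, midigotus), so the first letter is not what conditions the rule; the final letter is.
"hivudat" ends in -t. The stems ending in -t (digot → midigotus, pevet → mipevetus) add mi- … -us around the stem.
So hivudat → mihivudatus.

mihivudatus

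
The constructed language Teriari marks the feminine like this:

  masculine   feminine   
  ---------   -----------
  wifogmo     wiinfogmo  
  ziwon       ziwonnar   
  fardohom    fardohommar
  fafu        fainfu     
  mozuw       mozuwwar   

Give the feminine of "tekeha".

"tekeha" ends in a vowel. The stems ending in a vowel (fafu → fainfu, wifogmo → wiinfogmo) insert -in- after the first vowel.
So tekeha → teinkeha.

teinkeha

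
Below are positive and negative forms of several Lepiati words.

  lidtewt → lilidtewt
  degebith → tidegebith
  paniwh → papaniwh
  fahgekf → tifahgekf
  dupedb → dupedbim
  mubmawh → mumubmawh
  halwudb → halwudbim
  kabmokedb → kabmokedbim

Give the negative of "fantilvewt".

fafantilvewt

paniwh and degebith both end in -h yet inflect differently (papaniwh, tidegebith), so the final letter is not what conditions the rule; the second-to-last letter is.
"fantilvewt" has second-to-last letter 'w'. The stems whose second-to-last letter is 'w' (lidtewt → lilidtewt, paniwh → papaniwh, mubmawh → mumubmawh) repeat the first consonant+vowel as a prefix.
So fantilvewt → fafantilvewt.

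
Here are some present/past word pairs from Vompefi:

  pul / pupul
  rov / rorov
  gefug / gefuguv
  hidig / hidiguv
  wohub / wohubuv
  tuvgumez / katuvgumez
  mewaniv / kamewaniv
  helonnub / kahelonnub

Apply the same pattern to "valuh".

valuhuv

"valuh" has 2 vowels. The stems with 2 vowels (gefug → gefuguv, hidig → hidiguv, wohub → wohubuv) add -uv.
So valuh → valuhuv.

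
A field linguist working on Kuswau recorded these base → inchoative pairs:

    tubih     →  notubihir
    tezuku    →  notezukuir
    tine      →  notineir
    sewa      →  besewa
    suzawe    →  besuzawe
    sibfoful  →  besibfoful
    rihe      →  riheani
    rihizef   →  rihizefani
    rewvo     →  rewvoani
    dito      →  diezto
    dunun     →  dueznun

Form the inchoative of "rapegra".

"rapegra" begins with r-. The stems beginning with r- (rihe → riheani, rihizef → rihizefani, rewvo → rewvoani) add -ani.
The other patterns: stems beginning with t- add no- … -ir around the stem; stems beginning with s- add the prefix be-; stems beginning with d- insert -ez- after the first vowel.
So rapegra → rapegraani.

rapegraani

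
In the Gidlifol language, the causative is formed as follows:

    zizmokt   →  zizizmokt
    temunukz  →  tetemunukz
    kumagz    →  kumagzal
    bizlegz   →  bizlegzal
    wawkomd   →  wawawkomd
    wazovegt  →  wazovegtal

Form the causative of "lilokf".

lililokf

wazovegt and zizmokt both end in -t yet inflect differently (wazovegtal, zizizmokt), so the final letter is not what conditions the rule; the second-to-last letter is.
"lilokf" has second-to-last letter 'k'. The stems whose second-to-last letter is 'k' (zizmokt → zizizmokt, temunukz → tetemunukz) repeat the first consonant+vowel as a prefix.
The other pattern: stems whose second-to-last letter is 'g' add -al.
So lilokf → lililokf.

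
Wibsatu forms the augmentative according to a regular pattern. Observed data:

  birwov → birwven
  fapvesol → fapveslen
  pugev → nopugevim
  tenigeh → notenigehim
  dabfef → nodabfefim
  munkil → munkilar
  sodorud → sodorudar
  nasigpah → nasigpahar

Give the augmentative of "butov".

butven

"butov" has last vowel 'o'. The stems whose last vowel is 'o' (birwov → birwven, fapvesol → fapveslen) delete the last vowel and add -en.
The other patterns: stems whose last vowel is 'e' add no- … -im around the stem; stems whose last vowel is 'a', 'i' or 'u' add -ar.
So butov → butven.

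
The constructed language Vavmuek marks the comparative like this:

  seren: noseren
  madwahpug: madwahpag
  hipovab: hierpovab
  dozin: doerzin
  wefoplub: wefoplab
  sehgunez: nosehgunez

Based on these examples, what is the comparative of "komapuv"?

komapav

"komapuv" has last vowel 'u'. The stems whose last vowel is 'u' (wefoplub → wefoplab, madwahpug → madwahpag) change the last vowel to 'a'.
So komapuv → komapav.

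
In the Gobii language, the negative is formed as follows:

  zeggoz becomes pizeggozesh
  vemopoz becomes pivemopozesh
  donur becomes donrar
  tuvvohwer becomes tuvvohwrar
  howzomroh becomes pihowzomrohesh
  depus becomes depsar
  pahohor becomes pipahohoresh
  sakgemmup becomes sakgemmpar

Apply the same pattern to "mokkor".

pahohor and donur both end in -r yet inflect differently (pipahohoresh, donrar), so the final letter is not what conditions the rule; the last vowel is.
"mokkor" has last vowel 'o'. The stems whose last vowel is 'o' (vemopoz → pivemopozesh, howzomroh → pihowzomrohesh, zeggoz → pizeggozesh) add pi- … -esh around the stem.
The other pattern: stems whose last vowel is 'e' or 'u' delete the last vowel and add -ar.
So mokkor → pimokkoresh.

pimokkoresh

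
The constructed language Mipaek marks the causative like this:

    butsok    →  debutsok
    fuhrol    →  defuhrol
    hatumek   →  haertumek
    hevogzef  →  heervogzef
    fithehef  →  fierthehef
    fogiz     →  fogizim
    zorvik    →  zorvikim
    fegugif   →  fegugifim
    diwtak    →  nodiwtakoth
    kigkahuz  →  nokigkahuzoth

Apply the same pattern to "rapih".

"rapih" has last vowel 'i'. The stems whose last vowel is 'i' (fogiz → fogizim, zorvik → zorvikim, fegugif → fegugifim) add -im.
The other patterns: stems whose last vowel is 'o' add the prefix de-; stems whose last vowel is 'e' insert -er- after the first vowel; stems whose last vowel is 'a' or 'u' add no- … -oth around the stem.
So rapih → rapihim.

rapihim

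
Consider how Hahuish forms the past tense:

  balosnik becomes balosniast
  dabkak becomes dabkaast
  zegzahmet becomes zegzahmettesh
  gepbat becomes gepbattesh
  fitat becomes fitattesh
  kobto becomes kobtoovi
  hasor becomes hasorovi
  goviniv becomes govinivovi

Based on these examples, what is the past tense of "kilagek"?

dabkak and gepbat both have last vowel 'a' yet inflect differently (dabkaast, gepbattesh), so the last vowel is not what conditions the rule; the final letter is.
"kilagek" ends in -k. The stems ending in -k (balosnik → balosniast, dabkak → dabkaast) drop the final letter and add -ast.
The other patterns: stems ending in -t double the final consonant and add -esh; stems ending in -o, -r or -v add -ovi.
So kilagek → kilageast.

kilageast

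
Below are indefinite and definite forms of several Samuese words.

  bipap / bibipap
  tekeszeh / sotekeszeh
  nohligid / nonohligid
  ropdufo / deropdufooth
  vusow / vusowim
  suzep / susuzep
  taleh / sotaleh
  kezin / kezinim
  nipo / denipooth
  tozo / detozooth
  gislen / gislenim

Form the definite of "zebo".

dezebooth

tekeszeh and gislen both have last vowel 'e' yet inflect differently (sotekeszeh, gislenim), so the last vowel is not what conditions the rule; the final letter is.
"zebo" ends in -o. The stems ending in -o (ropdufo → deropdufooth, nipo → denipooth, tozo → detozooth) add de- … -oth around the stem.
So zebo → dezebooth.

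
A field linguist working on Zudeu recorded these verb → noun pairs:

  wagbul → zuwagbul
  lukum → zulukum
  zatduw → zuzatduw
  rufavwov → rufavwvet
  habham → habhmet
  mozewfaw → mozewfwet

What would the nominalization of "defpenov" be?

lukum and habham both end in -m yet inflect differently (zulukum, habhmet), so the final letter is not what conditions the rule; the last vowel is.
"defpenov" has last vowel 'o'. The one such stem in the data (rufavwov → rufavwvet) deletes the last vowel and adds -et (as do habham, mozewfaw), so the same rule applies.
So defpenov → defpenvet.

defpenvet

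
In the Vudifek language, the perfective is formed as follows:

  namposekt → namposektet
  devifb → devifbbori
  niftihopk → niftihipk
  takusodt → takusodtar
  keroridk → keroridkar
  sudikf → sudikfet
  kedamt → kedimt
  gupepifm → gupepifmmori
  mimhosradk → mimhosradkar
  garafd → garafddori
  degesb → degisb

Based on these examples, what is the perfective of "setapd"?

namposekt and takusodt both end in -t yet inflect differently (namposektet, takusodtar), so the final letter is not what conditions the rule; the second-to-last letter is.
"setapd" has second-to-last letter 'p'. The one such stem in the data (niftihopk → niftihipk) changes the last vowel to 'i' (as do degesb, kedamt), so the same rule applies.
So setapd → setipd.

setipd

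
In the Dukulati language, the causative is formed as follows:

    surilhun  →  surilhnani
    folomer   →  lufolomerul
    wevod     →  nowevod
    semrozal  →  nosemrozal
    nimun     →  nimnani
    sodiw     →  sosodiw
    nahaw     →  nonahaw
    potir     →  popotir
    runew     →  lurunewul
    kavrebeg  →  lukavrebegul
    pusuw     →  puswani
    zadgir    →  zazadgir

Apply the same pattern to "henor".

nohenor

sodiw and nahaw both end in -w yet inflect differently (sosodiw, nonahaw), so the final letter is not what conditions the rule; the last vowel is.
"henor" has last vowel 'o'. The one such stem in the data (wevod → nowevod) adds the prefix no-, so the same rule applies.
The other patterns: stems whose last vowel is 'i' repeat the first consonant+vowel as a prefix; stems whose last vowel is 'e' add lu- … -ul around the stem; stems whose last vowel is 'u' delete the last vowel and add -ani.
So henor → nohenor.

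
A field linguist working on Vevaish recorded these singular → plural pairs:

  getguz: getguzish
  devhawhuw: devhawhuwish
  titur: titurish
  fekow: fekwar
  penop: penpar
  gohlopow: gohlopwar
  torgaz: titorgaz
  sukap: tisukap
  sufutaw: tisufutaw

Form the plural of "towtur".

"towtur" has last vowel 'u'. The stems whose last vowel is 'u' (getguz → getguzish, devhawhuw → devhawhuwish, titur → titurish) add -ish.
The other patterns: stems whose last vowel is 'o' delete the last vowel and add -ar; stems whose last vowel is 'a' add the prefix ti-.
So towtur → towturish.

towturish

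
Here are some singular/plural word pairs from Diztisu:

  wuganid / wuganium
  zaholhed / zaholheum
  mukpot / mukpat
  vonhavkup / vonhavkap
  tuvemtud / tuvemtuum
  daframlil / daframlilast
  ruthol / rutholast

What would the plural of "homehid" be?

homehium

"homehid" ends in -d. The stems ending in -d (wuganid → wuganium, tuvemtud → tuvemtuum, zaholhed → zaholheum) drop the final letter and add -um.
The other patterns: stems ending in -l add -ast; stems ending in -p or -t change the last vowel to 'a'.
So homehid → homehium.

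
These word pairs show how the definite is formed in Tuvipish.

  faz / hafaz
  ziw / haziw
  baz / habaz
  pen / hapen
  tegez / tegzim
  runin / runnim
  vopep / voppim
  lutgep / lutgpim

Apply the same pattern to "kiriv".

kirvim

faz and tegez both end in -z yet inflect differently (hafaz, tegzim), so the final letter is not what conditions the rule; the number of vowels is.
"kiriv" has 2 vowels. The stems with 2 vowels (tegez → tegzim, runin → runnim, vopep → voppim) delete the last vowel and add -im.
So kiriv → kirvim.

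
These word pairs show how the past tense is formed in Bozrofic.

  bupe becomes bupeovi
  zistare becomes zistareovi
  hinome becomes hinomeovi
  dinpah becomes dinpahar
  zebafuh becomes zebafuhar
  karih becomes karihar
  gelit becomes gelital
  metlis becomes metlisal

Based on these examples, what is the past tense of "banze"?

karih and gelit both have last vowel 'i' yet inflect differently (karihar, gelital), so the last vowel is not what conditions the rule; the final letter is.
"banze" ends in -e. The stems ending in -e (bupe → bupeovi, zistare → zistareovi, hinome → hinomeovi) add -ovi.
The other patterns: stems ending in -h add -ar; stems ending in -s or -t add -al.
So banze → banzeovi.

banzeovi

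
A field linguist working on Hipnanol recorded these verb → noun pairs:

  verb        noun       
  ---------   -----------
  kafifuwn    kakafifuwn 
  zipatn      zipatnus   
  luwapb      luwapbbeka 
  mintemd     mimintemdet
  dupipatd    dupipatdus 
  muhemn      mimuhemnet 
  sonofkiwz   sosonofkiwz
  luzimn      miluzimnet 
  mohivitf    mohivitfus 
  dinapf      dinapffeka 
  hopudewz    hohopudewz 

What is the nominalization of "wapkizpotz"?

wapkizpotzus

zipatn and luzimn both end in -n yet inflect differently (zipatnus, miluzimnet), so the final letter is not what conditions the rule; the second-to-last letter is.
"wapkizpotz" has second-to-last letter 't'. The stems whose second-to-last letter is 't' (mohivitf → mohivitfus, dupipatd → dupipatdus, zipatn → zipatnus) add -us.
The other patterns: stems whose second-to-last letter is 'm' add mi- … -et around the stem; stems whose second-to-last letter is 'p' double the final consonant and add -eka; stems whose second-to-last letter is 'w' repeat the first consonant+vowel as a prefix.
So wapkizpotz → wapkizpotzus.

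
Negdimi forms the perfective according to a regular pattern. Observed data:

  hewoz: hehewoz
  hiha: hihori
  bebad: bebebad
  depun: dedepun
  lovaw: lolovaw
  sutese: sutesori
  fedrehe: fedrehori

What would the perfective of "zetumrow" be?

zezetumrow

lovaw and hiha both have last vowel 'a' yet inflect differently (lolovaw, hihori), so the last vowel is not what conditions the rule; whether the stem ends in a vowel or a consonant is.
"zetumrow" ends in a consonant. The stems ending in a consonant (hewoz → hehewoz, lovaw → lolovaw, depun → dedepun) repeat the first consonant+vowel as a prefix.
So zetumrow → zezetumrow.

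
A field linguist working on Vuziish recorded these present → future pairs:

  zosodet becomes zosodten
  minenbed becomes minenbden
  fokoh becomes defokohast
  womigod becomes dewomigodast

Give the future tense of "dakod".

dedakodast

"dakod" has last vowel 'o'. The stems whose last vowel is 'o' (fokoh → defokohast, womigod → dewomigodast) add de- … -ast around the stem.
So dakod → dedakodast.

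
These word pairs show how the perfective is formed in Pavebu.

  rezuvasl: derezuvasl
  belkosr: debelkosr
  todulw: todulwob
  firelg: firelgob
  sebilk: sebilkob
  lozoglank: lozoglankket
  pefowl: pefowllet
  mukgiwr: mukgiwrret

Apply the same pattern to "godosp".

degodosp

sebilk and lozoglank both end in -k yet inflect differently (sebilkob, lozoglankket), so the final letter is not what conditions the rule; the second-to-last letter is.
"godosp" has second-to-last letter 's'. The stems whose second-to-last letter is 's' (rezuvasl → derezuvasl, belkosr → debelkosr) add the prefix de-.
The other patterns: stems whose second-to-last letter is 'l' add -ob; stems whose second-to-last letter is 'n' or 'w' double the final consonant and add -et.
So godosp → degodosp.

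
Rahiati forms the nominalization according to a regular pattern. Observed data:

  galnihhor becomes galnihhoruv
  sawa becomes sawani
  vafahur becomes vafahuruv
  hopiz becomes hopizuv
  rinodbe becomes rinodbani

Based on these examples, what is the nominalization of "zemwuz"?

sawa and hopiz both have 2 vowels yet inflect differently (sawani, hopizuv), so the number of vowels is not what conditions the rule; whether the stem ends in a vowel or a consonant is.
"zemwuz" ends in a consonant. The stems ending in a consonant (hopiz → hopizuv, vafahur → vafahuruv, galnihhor → galnihhoruv) add -uv.
The other pattern: stems ending in a vowel drop the final letter and add -ani.
So zemwuz → zemwuzuv.

zemwuzuv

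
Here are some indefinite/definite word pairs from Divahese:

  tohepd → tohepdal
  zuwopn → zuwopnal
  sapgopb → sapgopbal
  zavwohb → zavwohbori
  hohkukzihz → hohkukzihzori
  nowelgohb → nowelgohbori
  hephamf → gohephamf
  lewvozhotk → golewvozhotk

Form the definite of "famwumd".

"famwumd" has second-to-last letter 'm'. The one such stem in the data (hephamf → gohephamf) adds the prefix go-, so the same rule applies.
So famwumd → gofamwumd.

gofamwumd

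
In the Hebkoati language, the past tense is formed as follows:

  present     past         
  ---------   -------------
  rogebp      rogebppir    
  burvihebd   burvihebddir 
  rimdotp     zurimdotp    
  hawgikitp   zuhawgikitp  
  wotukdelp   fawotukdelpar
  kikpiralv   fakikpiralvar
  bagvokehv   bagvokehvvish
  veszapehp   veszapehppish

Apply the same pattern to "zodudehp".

"zodudehp" has second-to-last letter 'h'. The stems whose second-to-last letter is 'h' (bagvokehv → bagvokehvvish, veszapehp → veszapehppish) double the final consonant and add -ish.
So zodudehp → zodudehppish.

zodudehppish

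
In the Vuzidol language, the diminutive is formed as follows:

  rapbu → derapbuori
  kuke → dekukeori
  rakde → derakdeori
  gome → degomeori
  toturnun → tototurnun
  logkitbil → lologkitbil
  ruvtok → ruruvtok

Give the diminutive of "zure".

rapbu and toturnun both have last vowel 'u' yet inflect differently (derapbuori, tototurnun), so the last vowel is not what conditions the rule; whether the stem ends in a vowel or a consonant is.
"zure" ends in a vowel. The stems ending in a vowel (rapbu → derapbuori, kuke → dekukeori, rakde → derakdeori) add de- … -ori around the stem.
The other pattern: stems ending in a consonant repeat the first consonant+vowel as a prefix.
So zure → dezureori.

dezureori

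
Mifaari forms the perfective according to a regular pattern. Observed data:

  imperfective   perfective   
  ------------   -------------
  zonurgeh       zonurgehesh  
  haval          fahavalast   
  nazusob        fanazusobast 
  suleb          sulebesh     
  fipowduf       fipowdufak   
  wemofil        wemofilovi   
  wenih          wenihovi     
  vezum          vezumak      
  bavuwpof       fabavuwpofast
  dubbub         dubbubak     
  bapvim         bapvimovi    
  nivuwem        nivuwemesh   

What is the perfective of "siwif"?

bapvim and nivuwem both end in -m yet inflect differently (bapvimovi, nivuwemesh), so the final letter is not what conditions the rule; the last vowel is.
"siwif" has last vowel 'i'. The stems whose last vowel is 'i' (wemofil → wemofilovi, bapvim → bapvimovi, wenih → wenihovi) add -ovi.
The other patterns: stems whose last vowel is 'e' add -esh; stems whose last vowel is 'u' add -ak; stems whose last vowel is 'a' or 'o' add fa- … -ast around the stem.
So siwif → siwifovi.

siwifovi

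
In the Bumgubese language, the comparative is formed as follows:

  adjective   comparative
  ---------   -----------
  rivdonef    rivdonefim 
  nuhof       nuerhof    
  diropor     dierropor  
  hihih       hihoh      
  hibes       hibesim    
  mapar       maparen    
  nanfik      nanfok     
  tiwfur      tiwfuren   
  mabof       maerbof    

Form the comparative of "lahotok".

laerhotok

"lahotok" has last vowel 'o'. The stems whose last vowel is 'o' (mabof → maerbof, diropor → dierropor, nuhof → nuerhof) insert -er- after the first vowel.
The other patterns: stems whose last vowel is 'a' or 'u' add -en; stems whose last vowel is 'i' change the last vowel to 'o'; stems whose last vowel is 'e' add -im.
So lahotok → laerhotok.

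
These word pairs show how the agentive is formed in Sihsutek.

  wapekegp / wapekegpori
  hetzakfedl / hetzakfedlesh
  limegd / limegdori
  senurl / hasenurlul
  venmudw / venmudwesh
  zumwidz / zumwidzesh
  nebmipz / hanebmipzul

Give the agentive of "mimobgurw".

nebmipz and zumwidz both end in -z yet inflect differently (hanebmipzul, zumwidzesh), so the final letter is not what conditions the rule; the second-to-last letter is.
"mimobgurw" has second-to-last letter 'r'. The one such stem in the data (senurl → hasenurlul) adds ha- … -ul around the stem, so the same rule applies.
So mimobgurw → hamimobgurwul.

hamimobgurwul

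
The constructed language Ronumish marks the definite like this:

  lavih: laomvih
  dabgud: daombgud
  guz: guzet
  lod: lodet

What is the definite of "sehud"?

seomhud

"sehud" has 2 vowels. The stems with 2 vowels (lavih → laomvih, dabgud → daombgud) insert -om- after the first vowel.
The other pattern: stems with 1 vowel add -et.
So sehud → seomhud.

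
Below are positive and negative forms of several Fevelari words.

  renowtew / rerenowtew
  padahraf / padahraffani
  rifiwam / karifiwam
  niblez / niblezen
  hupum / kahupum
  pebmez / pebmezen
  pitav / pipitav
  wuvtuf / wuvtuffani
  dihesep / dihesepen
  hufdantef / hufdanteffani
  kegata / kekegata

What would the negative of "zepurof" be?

zepuroffani

hufdantef and dihesep both have last vowel 'e' yet inflect differently (hufdanteffani, dihesepen), so the last vowel is not what conditions the rule; the final letter is.
"zepurof" ends in -f. The stems ending in -f (padahraf → padahraffani, hufdantef → hufdanteffani, wuvtuf → wuvtuffani) double the final consonant and add -ani.
So zepurof → zepuroffani.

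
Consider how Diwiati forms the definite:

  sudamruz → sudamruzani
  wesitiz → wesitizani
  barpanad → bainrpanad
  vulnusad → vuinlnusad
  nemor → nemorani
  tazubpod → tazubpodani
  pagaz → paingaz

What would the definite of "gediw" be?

pagaz and sudamruz both end in -z yet inflect differently (paingaz, sudamruzani), so the final letter is not what conditions the rule; the last vowel is.
"gediw" has last vowel 'i'. The one such stem in the data (wesitiz → wesitizani) adds -ani, so the same rule applies.
The other pattern: stems whose last vowel is 'a' insert -in- after the first vowel.
So gediw → gediwani.

gediwani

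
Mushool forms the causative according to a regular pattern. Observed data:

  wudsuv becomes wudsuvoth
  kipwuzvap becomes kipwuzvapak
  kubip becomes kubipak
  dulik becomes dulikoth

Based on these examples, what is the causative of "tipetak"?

tipetakoth

kubip and dulik both have last vowel 'i' yet inflect differently (kubipak, dulikoth), so the last vowel is not what conditions the rule; the final letter is.
"tipetak" ends in -k. The one such stem in the data (dulik → dulikoth) adds -oth, so the same rule applies.
So tipetak → tipetakoth.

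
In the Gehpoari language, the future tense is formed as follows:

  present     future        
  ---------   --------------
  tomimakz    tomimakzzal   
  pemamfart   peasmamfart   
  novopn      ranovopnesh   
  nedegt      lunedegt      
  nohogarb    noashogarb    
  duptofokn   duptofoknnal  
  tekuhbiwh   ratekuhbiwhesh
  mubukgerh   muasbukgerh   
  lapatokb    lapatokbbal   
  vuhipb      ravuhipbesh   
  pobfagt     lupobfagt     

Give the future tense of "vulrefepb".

ravulrefepbesh

nohogarb and lapatokb both end in -b yet inflect differently (noashogarb, lapatokbbal), so the final letter is not what conditions the rule; the second-to-last letter is.
"vulrefepb" has second-to-last letter 'p'. The stems whose second-to-last letter is 'p' (vuhipb → ravuhipbesh, novopn → ranovopnesh) add ra- … -esh around the stem.
The other patterns: stems whose second-to-last letter is 'r' insert -as- after the first vowel; stems whose second-to-last letter is 'k' double the final consonant and add -al; stems whose second-to-last letter is 'g' add the prefix lu-.
So vulrefepb → ravulrefepbesh.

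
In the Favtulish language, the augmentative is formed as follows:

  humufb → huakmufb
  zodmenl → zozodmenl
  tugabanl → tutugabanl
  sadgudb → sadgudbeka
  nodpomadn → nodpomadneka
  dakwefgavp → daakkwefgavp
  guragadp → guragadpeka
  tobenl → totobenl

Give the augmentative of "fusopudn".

fusopudneka

sadgudb and humufb both end in -b yet inflect differently (sadgudbeka, huakmufb), so the final letter is not what conditions the rule; the second-to-last letter is.
"fusopudn" has second-to-last letter 'd'. The stems whose second-to-last letter is 'd' (nodpomadn → nodpomadneka, sadgudb → sadgudbeka, guragadp → guragadpeka) add -eka.
The other patterns: stems whose second-to-last letter is 'n' repeat the first consonant+vowel as a prefix; stems whose second-to-last letter is 'f' or 'v' insert -ak- after the first vowel.
So fusopudn → fusopudneka.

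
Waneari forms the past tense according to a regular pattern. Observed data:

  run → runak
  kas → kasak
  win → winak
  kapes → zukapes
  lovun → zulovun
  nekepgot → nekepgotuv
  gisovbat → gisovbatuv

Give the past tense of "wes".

wesak

"wes" has 1 vowel. The stems with 1 vowel (run → runak, kas → kasak, win → winak) add -ak.
So wes → wesak.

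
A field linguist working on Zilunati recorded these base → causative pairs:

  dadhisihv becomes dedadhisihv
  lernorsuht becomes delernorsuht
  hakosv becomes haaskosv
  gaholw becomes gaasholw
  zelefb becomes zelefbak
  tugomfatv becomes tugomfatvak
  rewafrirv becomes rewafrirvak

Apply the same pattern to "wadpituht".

"wadpituht" has second-to-last letter 'h'. The stems whose second-to-last letter is 'h' (dadhisihv → dedadhisihv, lernorsuht → delernorsuht) add the prefix de-.
The other patterns: stems whose second-to-last letter is 'l' or 's' insert -as- after the first vowel; stems whose second-to-last letter is 'f', 'r' or 't' add -ak.
So wadpituht → dewadpituht.

dewadpituht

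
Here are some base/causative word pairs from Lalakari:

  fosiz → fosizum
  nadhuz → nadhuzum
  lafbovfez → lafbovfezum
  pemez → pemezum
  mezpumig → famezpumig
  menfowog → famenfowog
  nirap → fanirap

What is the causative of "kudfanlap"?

fosiz and mezpumig both have last vowel 'i' yet inflect differently (fosizum, famezpumig), so the last vowel is not what conditions the rule; the final letter is.
"kudfanlap" ends in -p. The one such stem in the data (nirap → fanirap) adds the prefix fa-, so the same rule applies.
The other pattern: stems ending in -z add -um.
So kudfanlap → fakudfanlap.

fakudfanlap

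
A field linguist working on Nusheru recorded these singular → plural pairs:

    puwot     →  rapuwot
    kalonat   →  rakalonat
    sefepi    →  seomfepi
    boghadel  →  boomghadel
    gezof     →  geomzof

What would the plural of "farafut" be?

rafarafut

puwot and gezof both have last vowel 'o' yet inflect differently (rapuwot, geomzof), so the last vowel is not what conditions the rule; the final letter is.
"farafut" ends in -t. The stems ending in -t (puwot → rapuwot, kalonat → rakalonat) add the prefix ra-.
So farafut → rafarafut.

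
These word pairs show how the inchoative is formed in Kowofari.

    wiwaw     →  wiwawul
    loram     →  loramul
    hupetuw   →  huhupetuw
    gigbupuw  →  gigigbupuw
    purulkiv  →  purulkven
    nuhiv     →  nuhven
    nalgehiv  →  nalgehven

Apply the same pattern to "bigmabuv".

"bigmabuv" has last vowel 'u'. The stems whose last vowel is 'u' (hupetuw → huhupetuw, gigbupuw → gigigbupuw) repeat the first consonant+vowel as a prefix.
So bigmabuv → bibigmabuv.

bibigmabuv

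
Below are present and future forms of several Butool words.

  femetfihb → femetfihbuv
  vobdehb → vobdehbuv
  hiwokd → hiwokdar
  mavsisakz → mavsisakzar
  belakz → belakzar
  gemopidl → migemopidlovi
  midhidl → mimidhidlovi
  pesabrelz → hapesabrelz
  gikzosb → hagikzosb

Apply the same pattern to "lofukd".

mavsisakz and pesabrelz both end in -z yet inflect differently (mavsisakzar, hapesabrelz), so the final letter is not what conditions the rule; the second-to-last letter is.
"lofukd" has second-to-last letter 'k'. The stems whose second-to-last letter is 'k' (hiwokd → hiwokdar, mavsisakz → mavsisakzar, belakz → belakzar) add -ar.
The other patterns: stems whose second-to-last letter is 'h' add -uv; stems whose second-to-last letter is 'd' add mi- … -ovi around the stem; stems whose second-to-last letter is 'l' or 's' add the prefix ha-.
So lofukd → lofukdar.

lofukdar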